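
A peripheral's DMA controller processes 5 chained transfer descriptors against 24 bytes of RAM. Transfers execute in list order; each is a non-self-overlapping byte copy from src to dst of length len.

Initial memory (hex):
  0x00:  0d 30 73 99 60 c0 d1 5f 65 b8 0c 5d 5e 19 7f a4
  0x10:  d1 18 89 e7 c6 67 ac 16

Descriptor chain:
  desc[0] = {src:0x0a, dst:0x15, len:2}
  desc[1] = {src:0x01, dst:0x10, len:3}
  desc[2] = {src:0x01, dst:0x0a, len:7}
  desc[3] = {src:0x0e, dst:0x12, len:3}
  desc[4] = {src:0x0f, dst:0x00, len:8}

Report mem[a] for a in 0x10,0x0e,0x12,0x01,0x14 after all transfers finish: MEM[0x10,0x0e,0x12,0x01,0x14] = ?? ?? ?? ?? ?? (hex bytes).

#0 dst[0x15+2] := {0x0c,0x5d}
#1 dst[0x10+3] := {0x30,0x73,0x99}
#2 dst[0x0a+7] := {0x30,0x73,0x99,0x60,0xc0,0xd1,0x5f}
#3 dst[0x12+3] := {0xc0,0xd1,0x5f}
#4 dst[0x00+8] := {0xd1,0x5f,0x73,0xc0,0xd1,0x5f,0x0c,0x5d}
query mem[0x10]=0x5f, mem[0x0e]=0xc0, mem[0x12]=0xc0, mem[0x01]=0x5f, mem[0x14]=0x5f

MEM[0x10,0x0e,0x12,0x01,0x14] = 5f c0 c0 5f 5f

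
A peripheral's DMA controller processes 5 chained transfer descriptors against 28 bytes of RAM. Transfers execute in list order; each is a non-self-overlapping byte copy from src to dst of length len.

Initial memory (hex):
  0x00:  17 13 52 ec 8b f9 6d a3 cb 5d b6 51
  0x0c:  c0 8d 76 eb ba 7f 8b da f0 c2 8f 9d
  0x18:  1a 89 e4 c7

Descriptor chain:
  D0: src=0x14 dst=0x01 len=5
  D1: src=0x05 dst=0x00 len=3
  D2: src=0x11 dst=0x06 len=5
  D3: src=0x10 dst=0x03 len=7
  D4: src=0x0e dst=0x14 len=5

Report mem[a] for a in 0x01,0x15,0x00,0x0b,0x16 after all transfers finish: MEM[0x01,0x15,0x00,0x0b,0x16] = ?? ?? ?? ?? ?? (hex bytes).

MEM[0x01,0x15,0x00,0x0b,0x16] = 6d eb 1a 51 ba

[0] 0x14->0x01 len=5 : f0 c2 8f 9d 1a
[1] 0x05->0x00 len=3 : 1a 6d a3
[2] 0x11->0x06 len=5 : 7f 8b da f0 c2
[3] 0x10->0x03 len=7 : ba 7f 8b da f0 c2 8f
[4] 0x0e->0x14 len=5 : 76 eb ba 7f 8b
query mem[0x01]=0x6d, mem[0x15]=0xeb, mem[0x00]=0x1a, mem[0x0b]=0x51, mem[0x16]=0xba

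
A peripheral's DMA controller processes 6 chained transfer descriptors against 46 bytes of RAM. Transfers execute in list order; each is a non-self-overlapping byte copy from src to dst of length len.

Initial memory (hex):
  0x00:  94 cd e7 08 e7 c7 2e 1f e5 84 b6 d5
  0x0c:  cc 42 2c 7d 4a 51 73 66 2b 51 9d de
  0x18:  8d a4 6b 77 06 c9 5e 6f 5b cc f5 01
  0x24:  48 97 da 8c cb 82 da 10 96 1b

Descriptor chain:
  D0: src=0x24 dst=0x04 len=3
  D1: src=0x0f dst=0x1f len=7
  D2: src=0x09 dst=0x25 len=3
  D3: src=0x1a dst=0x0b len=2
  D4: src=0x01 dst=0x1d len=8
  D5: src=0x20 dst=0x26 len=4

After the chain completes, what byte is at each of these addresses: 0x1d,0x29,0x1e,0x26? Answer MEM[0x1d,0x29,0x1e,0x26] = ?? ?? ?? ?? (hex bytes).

MEM[0x1d,0x29,0x1e,0x26] = cd 1f e7 48

D0: mem[0x04..0x06] <- [48 97 da]
D1: mem[0x1f..0x25] <- [7d 4a 51 73 66 2b 51]
D2: mem[0x25..0x27] <- [84 b6 d5]
D3: mem[0x0b..0x0c] <- [6b 77]
D4: mem[0x1d..0x24] <- [cd e7 08 48 97 da 1f e5]
D5: mem[0x26..0x29] <- [48 97 da 1f]
query mem[0x1d]=0xcd, mem[0x29]=0x1f, mem[0x1e]=0xe7, mem[0x26]=0x48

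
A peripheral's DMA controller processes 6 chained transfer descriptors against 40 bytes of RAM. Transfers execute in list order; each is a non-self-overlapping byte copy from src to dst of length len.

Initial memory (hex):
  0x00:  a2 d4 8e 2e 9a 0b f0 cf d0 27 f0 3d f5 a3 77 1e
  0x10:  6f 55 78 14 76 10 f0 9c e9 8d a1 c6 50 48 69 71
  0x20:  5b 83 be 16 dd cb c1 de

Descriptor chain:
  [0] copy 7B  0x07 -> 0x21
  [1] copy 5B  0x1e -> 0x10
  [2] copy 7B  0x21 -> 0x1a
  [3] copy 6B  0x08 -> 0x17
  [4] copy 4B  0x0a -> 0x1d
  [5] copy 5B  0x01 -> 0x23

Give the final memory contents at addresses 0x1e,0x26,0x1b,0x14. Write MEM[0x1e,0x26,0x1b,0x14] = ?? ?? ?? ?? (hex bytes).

  after D0: wrote 7B at 0x21 = cfd027f03df5a3
  after D1: wrote 5B at 0x10 = 69715bcfd0
  after D2: wrote 7B at 0x1a = cfd027f03df5a3
  after D3: wrote 6B at 0x17 = d027f03df5a3
  after D4: wrote 4B at 0x1d = f03df5a3
  after D5: wrote 5B at 0x23 = d48e2e9a0b
query mem[0x1e]=0x3d, mem[0x26]=0x9a, mem[0x1b]=0xf5, mem[0x14]=0xd0

MEM[0x1e,0x26,0x1b,0x14] = 3d 9a f5 d0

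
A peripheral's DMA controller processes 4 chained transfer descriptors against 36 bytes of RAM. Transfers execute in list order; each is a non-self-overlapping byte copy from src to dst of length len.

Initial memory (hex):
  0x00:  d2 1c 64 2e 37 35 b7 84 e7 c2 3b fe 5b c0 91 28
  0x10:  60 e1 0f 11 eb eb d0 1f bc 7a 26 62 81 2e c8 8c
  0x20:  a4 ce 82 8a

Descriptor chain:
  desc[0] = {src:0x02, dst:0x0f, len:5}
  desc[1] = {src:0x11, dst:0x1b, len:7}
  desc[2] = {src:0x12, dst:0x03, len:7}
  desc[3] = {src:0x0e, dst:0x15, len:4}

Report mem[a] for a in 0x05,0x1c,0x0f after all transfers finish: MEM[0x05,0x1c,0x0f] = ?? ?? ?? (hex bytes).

MEM[0x05,0x1c,0x0f] = eb 35 64

[0] 0x02->0x0f len=5 : 64 2e 37 35 b7
[1] 0x11->0x1b len=7 : 37 35 b7 eb eb d0 1f
[2] 0x12->0x03 len=7 : 35 b7 eb eb d0 1f bc
[3] 0x0e->0x15 len=4 : 91 64 2e 37
query mem[0x05]=0xeb, mem[0x1c]=0x35, mem[0x0f]=0x64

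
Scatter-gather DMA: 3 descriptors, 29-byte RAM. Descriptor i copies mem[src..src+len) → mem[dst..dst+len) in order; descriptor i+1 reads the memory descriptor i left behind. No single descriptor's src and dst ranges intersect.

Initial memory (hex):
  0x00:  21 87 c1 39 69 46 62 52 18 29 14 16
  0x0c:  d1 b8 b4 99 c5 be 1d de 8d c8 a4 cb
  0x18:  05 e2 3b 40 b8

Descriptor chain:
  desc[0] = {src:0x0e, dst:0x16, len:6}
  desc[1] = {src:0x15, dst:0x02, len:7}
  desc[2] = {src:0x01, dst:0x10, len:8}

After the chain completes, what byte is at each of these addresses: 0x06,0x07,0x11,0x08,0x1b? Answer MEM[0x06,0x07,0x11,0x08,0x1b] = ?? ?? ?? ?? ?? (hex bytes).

MEM[0x06,0x07,0x11,0x08,0x1b] = be 1d c8 de de

D0: mem[0x16..0x1b] <- [b4 99 c5 be 1d de]
D1: mem[0x02..0x08] <- [c8 b4 99 c5 be 1d de]
D2: mem[0x10..0x17] <- [87 c8 b4 99 c5 be 1d de]
query mem[0x06]=0xbe, mem[0x07]=0x1d, mem[0x11]=0xc8, mem[0x08]=0xde, mem[0x1b]=0xde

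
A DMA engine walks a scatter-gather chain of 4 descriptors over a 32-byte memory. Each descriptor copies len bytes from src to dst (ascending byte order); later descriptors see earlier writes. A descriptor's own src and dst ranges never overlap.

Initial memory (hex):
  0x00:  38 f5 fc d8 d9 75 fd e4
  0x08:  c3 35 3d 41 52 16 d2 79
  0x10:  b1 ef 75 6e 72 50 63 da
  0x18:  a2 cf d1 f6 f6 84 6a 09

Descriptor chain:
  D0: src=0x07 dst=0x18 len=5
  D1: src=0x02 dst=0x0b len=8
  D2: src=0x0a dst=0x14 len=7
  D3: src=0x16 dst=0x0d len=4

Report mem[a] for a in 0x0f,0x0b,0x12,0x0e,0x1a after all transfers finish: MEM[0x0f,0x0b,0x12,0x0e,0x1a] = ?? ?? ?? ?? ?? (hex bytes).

MEM[0x0f,0x0b,0x12,0x0e,0x1a] = 75 fc 35 d9 e4

D0: mem[0x18..0x1c] <- [e4 c3 35 3d 41]
D1: mem[0x0b..0x12] <- [fc d8 d9 75 fd e4 c3 35]
D2: mem[0x14..0x1a] <- [3d fc d8 d9 75 fd e4]
D3: mem[0x0d..0x10] <- [d8 d9 75 fd]
query mem[0x0f]=0x75, mem[0x0b]=0xfc, mem[0x12]=0x35, mem[0x0e]=0xd9, mem[0x1a]=0xe4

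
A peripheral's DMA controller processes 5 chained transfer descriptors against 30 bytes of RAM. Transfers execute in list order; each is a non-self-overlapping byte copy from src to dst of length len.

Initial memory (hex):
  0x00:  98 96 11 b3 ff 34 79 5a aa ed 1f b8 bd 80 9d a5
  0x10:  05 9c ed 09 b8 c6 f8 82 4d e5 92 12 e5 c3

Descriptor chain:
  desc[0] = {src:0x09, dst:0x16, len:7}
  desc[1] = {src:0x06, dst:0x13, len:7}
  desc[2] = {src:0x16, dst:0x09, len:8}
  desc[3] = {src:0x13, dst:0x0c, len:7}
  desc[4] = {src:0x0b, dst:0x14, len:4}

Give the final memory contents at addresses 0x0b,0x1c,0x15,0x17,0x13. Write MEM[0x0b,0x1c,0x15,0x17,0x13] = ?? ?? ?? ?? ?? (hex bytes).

MEM[0x0b,0x1c,0x15,0x17,0x13] = b8 a5 79 aa 79

  after D0: wrote 7B at 0x16 = ed1fb8bd809da5
  after D1: wrote 7B at 0x13 = 795aaaed1fb8bd
  after D2: wrote 8B at 0x09 = ed1fb8bd809da5c3
  after D3: wrote 7B at 0x0c = 795aaaed1fb8bd
  after D4: wrote 4B at 0x14 = b8795aaa
query mem[0x0b]=0xb8, mem[0x1c]=0xa5, mem[0x15]=0x79, mem[0x17]=0xaa, mem[0x13]=0x79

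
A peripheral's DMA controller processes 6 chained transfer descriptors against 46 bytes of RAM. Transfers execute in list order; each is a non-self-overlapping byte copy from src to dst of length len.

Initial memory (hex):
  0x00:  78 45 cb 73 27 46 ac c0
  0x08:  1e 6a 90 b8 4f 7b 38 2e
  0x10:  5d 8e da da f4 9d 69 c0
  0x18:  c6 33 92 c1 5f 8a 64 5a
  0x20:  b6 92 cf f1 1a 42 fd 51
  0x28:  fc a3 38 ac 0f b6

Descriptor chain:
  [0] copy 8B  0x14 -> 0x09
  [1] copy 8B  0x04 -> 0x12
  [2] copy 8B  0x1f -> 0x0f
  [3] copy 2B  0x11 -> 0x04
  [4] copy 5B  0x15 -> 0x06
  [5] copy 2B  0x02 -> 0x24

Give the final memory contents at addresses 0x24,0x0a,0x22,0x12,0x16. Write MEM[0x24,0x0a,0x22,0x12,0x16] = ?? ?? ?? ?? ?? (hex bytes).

D0: mem[0x09..0x10] <- [f4 9d 69 c0 c6 33 92 c1]
D1: mem[0x12..0x19] <- [27 46 ac c0 1e f4 9d 69]
D2: mem[0x0f..0x16] <- [5a b6 92 cf f1 1a 42 fd]
D3: mem[0x04..0x05] <- [92 cf]
D4: mem[0x06..0x0a] <- [42 fd f4 9d 69]
D5: mem[0x24..0x25] <- [cb 73]
query mem[0x24]=0xcb, mem[0x0a]=0x69, mem[0x22]=0xcf, mem[0x12]=0xcf, mem[0x16]=0xfd

MEM[0x24,0x0a,0x22,0x12,0x16] = cb 69 cf cf fd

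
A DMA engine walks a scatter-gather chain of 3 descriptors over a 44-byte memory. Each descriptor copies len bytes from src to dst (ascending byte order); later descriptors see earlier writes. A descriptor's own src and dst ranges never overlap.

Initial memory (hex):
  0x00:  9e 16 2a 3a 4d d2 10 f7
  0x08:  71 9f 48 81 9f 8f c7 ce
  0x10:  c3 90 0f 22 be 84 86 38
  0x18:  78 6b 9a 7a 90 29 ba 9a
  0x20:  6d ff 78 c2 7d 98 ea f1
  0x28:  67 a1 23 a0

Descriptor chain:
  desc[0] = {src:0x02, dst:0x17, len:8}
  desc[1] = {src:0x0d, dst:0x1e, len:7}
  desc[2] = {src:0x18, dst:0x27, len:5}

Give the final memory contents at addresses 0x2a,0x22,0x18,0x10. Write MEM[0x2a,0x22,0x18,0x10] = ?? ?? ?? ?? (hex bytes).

MEM[0x2a,0x22,0x18,0x10] = 10 90 3a c3

D0: mem[0x17..0x1e] <- [2a 3a 4d d2 10 f7 71 9f]
D1: mem[0x1e..0x24] <- [8f c7 ce c3 90 0f 22]
D2: mem[0x27..0x2b] <- [3a 4d d2 10 f7]
query mem[0x2a]=0x10, mem[0x22]=0x90, mem[0x18]=0x3a, mem[0x10]=0xc3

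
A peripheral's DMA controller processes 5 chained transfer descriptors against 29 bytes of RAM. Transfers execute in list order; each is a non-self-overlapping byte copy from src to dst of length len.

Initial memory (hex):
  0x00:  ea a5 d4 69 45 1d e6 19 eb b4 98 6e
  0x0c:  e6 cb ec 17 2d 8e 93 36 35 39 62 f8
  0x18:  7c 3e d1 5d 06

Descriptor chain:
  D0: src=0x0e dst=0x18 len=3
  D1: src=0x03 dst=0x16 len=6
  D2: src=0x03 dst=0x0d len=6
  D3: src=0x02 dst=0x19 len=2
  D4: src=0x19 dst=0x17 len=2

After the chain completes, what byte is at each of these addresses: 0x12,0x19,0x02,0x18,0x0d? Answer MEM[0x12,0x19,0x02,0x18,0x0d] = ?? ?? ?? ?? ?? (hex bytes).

MEM[0x12,0x19,0x02,0x18,0x0d] = eb d4 d4 69 69

D0: mem[0x18..0x1a] <- [ec 17 2d]
D1: mem[0x16..0x1b] <- [69 45 1d e6 19 eb]
D2: mem[0x0d..0x12] <- [69 45 1d e6 19 eb]
D3: mem[0x19..0x1a] <- [d4 69]
D4: mem[0x17..0x18] <- [d4 69]
query mem[0x12]=0xeb, mem[0x19]=0xd4, mem[0x02]=0xd4, mem[0x18]=0x69, mem[0x0d]=0x69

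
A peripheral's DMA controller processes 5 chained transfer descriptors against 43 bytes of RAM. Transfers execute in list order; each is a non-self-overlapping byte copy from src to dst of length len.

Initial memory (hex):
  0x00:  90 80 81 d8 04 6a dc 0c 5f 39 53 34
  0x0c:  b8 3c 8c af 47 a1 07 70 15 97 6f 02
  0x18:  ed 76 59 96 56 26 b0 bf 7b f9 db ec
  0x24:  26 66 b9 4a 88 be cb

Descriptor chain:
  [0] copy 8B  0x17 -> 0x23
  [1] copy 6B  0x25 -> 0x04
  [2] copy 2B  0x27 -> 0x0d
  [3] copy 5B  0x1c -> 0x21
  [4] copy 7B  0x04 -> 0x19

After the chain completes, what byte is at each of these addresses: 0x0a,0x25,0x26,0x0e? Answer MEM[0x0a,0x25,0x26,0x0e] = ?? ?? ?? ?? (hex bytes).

  after D0: wrote 8B at 0x23 = 02ed7659965626b0
  after D1: wrote 6B at 0x04 = 7659965626b0
  after D2: wrote 2B at 0x0d = 9656
  after D3: wrote 5B at 0x21 = 5626b0bf7b
  after D4: wrote 7B at 0x19 = 7659965626b053
query mem[0x0a]=0x53, mem[0x25]=0x7b, mem[0x26]=0x59, mem[0x0e]=0x56

MEM[0x0a,0x25,0x26,0x0e] = 53 7b 59 56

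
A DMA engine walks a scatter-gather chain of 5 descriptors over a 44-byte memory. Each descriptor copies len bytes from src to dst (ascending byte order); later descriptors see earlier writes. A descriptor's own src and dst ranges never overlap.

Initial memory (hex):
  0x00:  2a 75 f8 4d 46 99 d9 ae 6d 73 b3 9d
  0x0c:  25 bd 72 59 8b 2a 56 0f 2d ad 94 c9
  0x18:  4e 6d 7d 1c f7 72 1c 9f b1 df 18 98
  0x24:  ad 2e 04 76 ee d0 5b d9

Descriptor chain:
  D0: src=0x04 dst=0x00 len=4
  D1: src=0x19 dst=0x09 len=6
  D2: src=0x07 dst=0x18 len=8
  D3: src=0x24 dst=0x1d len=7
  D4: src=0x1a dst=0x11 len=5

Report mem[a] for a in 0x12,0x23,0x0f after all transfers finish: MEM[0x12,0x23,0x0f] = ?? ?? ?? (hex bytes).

MEM[0x12,0x23,0x0f] = 7d 5b 59

[0] 0x04->0x00 len=4 : 46 99 d9 ae
[1] 0x19->0x09 len=6 : 6d 7d 1c f7 72 1c
[2] 0x07->0x18 len=8 : ae 6d 6d 7d 1c f7 72 1c
[3] 0x24->0x1d len=7 : ad 2e 04 76 ee d0 5b
[4] 0x1a->0x11 len=5 : 6d 7d 1c ad 2e
query mem[0x12]=0x7d, mem[0x23]=0x5b, mem[0x0f]=0x59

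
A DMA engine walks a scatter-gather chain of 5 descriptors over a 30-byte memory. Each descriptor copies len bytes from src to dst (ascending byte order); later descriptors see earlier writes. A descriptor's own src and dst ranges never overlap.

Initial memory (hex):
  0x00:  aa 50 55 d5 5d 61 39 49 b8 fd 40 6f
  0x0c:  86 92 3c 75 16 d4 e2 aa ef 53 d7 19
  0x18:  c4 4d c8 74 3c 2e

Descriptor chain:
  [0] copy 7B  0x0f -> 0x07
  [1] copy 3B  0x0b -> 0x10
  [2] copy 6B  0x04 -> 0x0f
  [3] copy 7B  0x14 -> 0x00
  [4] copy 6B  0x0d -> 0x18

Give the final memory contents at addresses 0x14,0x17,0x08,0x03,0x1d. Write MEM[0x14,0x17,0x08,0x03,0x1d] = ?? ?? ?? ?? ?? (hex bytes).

D0: mem[0x07..0x0d] <- [75 16 d4 e2 aa ef 53]
D1: mem[0x10..0x12] <- [aa ef 53]
D2: mem[0x0f..0x14] <- [5d 61 39 75 16 d4]
D3: mem[0x00..0x06] <- [d4 53 d7 19 c4 4d c8]
D4: mem[0x18..0x1d] <- [53 3c 5d 61 39 75]
query mem[0x14]=0xd4, mem[0x17]=0x19, mem[0x08]=0x16, mem[0x03]=0x19, mem[0x1d]=0x75

MEM[0x14,0x17,0x08,0x03,0x1d] = d4 19 16 19 75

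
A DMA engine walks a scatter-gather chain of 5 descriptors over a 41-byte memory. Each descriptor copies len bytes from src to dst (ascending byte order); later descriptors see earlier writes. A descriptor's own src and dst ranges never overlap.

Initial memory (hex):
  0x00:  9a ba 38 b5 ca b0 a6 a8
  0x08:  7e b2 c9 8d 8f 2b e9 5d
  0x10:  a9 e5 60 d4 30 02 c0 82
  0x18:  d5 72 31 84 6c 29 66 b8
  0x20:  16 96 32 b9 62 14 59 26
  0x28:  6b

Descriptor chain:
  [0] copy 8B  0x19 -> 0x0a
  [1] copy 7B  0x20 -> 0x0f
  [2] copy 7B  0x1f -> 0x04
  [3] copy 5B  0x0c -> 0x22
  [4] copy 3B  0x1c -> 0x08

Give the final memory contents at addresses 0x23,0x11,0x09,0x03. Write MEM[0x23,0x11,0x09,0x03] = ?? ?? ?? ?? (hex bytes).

MEM[0x23,0x11,0x09,0x03] = 6c 32 29 b5

[0] 0x19->0x0a len=8 : 72 31 84 6c 29 66 b8 16
[1] 0x20->0x0f len=7 : 16 96 32 b9 62 14 59
[2] 0x1f->0x04 len=7 : b8 16 96 32 b9 62 14
[3] 0x0c->0x22 len=5 : 84 6c 29 16 96
[4] 0x1c->0x08 len=3 : 6c 29 66
query mem[0x23]=0x6c, mem[0x11]=0x32, mem[0x09]=0x29, mem[0x03]=0xb5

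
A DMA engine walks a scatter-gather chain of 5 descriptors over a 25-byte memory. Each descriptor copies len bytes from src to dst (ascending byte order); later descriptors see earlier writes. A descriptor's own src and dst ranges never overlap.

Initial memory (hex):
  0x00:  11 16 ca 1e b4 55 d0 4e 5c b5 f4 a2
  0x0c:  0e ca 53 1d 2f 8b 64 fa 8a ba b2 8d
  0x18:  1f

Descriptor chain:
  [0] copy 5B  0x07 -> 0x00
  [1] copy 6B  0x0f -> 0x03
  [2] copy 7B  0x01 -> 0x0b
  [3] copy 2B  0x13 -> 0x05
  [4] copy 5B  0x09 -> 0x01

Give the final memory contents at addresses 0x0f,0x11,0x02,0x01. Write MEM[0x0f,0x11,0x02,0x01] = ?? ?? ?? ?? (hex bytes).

MEM[0x0f,0x11,0x02,0x01] = 8b fa f4 b5

  after D0: wrote 5B at 0x00 = 4e5cb5f4a2
  after D1: wrote 6B at 0x03 = 1d2f8b64fa8a
  after D2: wrote 7B at 0x0b = 5cb51d2f8b64fa
  after D3: wrote 2B at 0x05 = fa8a
  after D4: wrote 5B at 0x01 = b5f45cb51d
query mem[0x0f]=0x8b, mem[0x11]=0xfa, mem[0x02]=0xf4, mem[0x01]=0xb5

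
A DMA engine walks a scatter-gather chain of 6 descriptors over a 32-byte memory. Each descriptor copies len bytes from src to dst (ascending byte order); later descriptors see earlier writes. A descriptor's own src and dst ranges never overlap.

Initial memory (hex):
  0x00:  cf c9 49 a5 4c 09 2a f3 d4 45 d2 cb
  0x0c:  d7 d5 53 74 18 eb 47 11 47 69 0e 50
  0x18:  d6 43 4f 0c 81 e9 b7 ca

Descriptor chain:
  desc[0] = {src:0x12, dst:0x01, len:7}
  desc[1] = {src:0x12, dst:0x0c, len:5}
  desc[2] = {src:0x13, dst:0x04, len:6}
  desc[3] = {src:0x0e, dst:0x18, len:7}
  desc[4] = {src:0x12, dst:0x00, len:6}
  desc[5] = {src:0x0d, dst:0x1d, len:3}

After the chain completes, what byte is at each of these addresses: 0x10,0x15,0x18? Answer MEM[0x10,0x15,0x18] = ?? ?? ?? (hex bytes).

MEM[0x10,0x15,0x18] = 0e 69 47

D0: mem[0x01..0x07] <- [47 11 47 69 0e 50 d6]
D1: mem[0x0c..0x10] <- [47 11 47 69 0e]
D2: mem[0x04..0x09] <- [11 47 69 0e 50 d6]
D3: mem[0x18..0x1e] <- [47 69 0e eb 47 11 47]
D4: mem[0x00..0x05] <- [47 11 47 69 0e 50]
D5: mem[0x1d..0x1f] <- [11 47 69]
query mem[0x10]=0x0e, mem[0x15]=0x69, mem[0x18]=0x47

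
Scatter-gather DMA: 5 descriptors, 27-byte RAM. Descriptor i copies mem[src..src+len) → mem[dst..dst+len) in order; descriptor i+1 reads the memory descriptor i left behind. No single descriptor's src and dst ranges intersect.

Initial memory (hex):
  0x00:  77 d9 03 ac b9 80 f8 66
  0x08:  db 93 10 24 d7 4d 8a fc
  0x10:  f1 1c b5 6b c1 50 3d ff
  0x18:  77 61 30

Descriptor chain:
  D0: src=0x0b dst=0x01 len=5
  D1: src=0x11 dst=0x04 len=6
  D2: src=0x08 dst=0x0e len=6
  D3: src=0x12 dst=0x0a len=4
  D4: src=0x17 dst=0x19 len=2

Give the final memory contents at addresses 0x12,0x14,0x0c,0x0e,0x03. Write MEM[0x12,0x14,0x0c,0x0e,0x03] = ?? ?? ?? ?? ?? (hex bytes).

D0: mem[0x01..0x05] <- [24 d7 4d 8a fc]
D1: mem[0x04..0x09] <- [1c b5 6b c1 50 3d]
D2: mem[0x0e..0x13] <- [50 3d 10 24 d7 4d]
D3: mem[0x0a..0x0d] <- [d7 4d c1 50]
D4: mem[0x19..0x1a] <- [ff 77]
query mem[0x12]=0xd7, mem[0x14]=0xc1, mem[0x0c]=0xc1, mem[0x0e]=0x50, mem[0x03]=0x4d

MEM[0x12,0x14,0x0c,0x0e,0x03] = d7 c1 c1 50 4d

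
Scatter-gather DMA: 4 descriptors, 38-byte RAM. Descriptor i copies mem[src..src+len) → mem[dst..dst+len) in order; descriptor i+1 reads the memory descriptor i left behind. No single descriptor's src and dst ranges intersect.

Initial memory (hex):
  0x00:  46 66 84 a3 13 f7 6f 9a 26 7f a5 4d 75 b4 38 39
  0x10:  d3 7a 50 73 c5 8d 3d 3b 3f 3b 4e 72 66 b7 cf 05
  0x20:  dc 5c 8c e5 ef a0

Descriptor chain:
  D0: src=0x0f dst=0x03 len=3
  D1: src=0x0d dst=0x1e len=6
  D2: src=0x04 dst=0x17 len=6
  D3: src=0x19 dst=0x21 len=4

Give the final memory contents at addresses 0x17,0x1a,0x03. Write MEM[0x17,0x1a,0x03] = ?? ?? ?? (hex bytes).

[0] 0x0f->0x03 len=3 : 39 d3 7a
[1] 0x0d->0x1e len=6 : b4 38 39 d3 7a 50
[2] 0x04->0x17 len=6 : d3 7a 6f 9a 26 7f
[3] 0x19->0x21 len=4 : 6f 9a 26 7f
query mem[0x17]=0xd3, mem[0x1a]=0x9a, mem[0x03]=0x39

MEM[0x17,0x1a,0x03] = d3 9a 39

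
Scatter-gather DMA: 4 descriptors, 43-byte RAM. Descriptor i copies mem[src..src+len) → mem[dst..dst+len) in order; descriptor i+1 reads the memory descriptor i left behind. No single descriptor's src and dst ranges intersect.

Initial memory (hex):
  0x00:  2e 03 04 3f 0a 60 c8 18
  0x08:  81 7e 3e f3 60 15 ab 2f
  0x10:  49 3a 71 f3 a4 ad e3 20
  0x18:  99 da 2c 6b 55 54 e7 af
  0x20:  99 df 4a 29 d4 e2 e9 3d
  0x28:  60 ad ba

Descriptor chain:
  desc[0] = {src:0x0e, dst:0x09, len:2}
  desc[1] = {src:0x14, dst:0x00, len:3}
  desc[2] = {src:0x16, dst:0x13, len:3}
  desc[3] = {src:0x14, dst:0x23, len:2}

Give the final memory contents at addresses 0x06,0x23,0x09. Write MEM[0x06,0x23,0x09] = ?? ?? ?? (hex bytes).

MEM[0x06,0x23,0x09] = c8 20 ab

#0 dst[0x09+2] := {0xab,0x2f}
#1 dst[0x00+3] := {0xa4,0xad,0xe3}
#2 dst[0x13+3] := {0xe3,0x20,0x99}
#3 dst[0x23+2] := {0x20,0x99}
query mem[0x06]=0xc8, mem[0x23]=0x20, mem[0x09]=0xab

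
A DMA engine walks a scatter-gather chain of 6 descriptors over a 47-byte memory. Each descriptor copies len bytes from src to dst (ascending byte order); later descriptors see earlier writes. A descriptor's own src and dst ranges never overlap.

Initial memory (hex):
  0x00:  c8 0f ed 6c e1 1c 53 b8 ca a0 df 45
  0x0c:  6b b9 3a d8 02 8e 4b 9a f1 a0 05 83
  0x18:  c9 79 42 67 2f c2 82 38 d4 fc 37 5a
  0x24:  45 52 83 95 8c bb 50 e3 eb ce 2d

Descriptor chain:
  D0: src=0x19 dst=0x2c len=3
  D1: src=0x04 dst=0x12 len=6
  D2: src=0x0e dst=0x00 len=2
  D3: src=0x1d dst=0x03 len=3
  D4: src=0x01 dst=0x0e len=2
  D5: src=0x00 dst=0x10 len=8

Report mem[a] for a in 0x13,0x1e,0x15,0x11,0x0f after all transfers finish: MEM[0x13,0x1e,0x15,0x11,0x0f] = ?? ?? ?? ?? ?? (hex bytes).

D0: mem[0x2c..0x2e] <- [79 42 67]
D1: mem[0x12..0x17] <- [e1 1c 53 b8 ca a0]
D2: mem[0x00..0x01] <- [3a d8]
D3: mem[0x03..0x05] <- [c2 82 38]
D4: mem[0x0e..0x0f] <- [d8 ed]
D5: mem[0x10..0x17] <- [3a d8 ed c2 82 38 53 b8]
query mem[0x13]=0xc2, mem[0x1e]=0x82, mem[0x15]=0x38, mem[0x11]=0xd8, mem[0x0f]=0xed

MEM[0x13,0x1e,0x15,0x11,0x0f] = c2 82 38 d8 ed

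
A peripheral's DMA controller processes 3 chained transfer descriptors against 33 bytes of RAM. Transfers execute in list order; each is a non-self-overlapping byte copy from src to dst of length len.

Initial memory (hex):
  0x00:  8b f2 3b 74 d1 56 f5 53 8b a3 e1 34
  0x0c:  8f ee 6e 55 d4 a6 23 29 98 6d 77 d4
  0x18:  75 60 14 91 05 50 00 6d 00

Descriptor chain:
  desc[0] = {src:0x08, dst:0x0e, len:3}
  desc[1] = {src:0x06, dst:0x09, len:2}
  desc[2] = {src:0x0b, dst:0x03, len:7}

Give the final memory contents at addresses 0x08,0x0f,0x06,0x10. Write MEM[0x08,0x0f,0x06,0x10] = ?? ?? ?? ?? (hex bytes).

MEM[0x08,0x0f,0x06,0x10] = e1 a3 8b e1

#0 dst[0x0e+3] := {0x8b,0xa3,0xe1}
#1 dst[0x09+2] := {0xf5,0x53}
#2 dst[0x03+7] := {0x34,0x8f,0xee,0x8b,0xa3,0xe1,0xa6}
query mem[0x08]=0xe1, mem[0x0f]=0xa3, mem[0x06]=0x8b, mem[0x10]=0xe1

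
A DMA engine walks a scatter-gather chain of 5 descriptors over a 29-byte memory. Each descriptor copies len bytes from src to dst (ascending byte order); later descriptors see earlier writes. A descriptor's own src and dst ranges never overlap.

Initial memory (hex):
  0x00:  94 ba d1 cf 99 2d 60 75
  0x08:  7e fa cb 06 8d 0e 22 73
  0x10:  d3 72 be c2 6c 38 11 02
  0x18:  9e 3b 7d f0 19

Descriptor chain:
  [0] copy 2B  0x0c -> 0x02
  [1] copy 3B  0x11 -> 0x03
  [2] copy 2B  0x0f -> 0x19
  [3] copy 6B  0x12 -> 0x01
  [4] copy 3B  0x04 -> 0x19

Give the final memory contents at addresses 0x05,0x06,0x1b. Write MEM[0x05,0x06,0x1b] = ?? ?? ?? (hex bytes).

  after D0: wrote 2B at 0x02 = 8d0e
  after D1: wrote 3B at 0x03 = 72bec2
  after D2: wrote 2B at 0x19 = 73d3
  after D3: wrote 6B at 0x01 = bec26c381102
  after D4: wrote 3B at 0x19 = 381102
query mem[0x05]=0x11, mem[0x06]=0x02, mem[0x1b]=0x02

MEM[0x05,0x06,0x1b] = 11 02 02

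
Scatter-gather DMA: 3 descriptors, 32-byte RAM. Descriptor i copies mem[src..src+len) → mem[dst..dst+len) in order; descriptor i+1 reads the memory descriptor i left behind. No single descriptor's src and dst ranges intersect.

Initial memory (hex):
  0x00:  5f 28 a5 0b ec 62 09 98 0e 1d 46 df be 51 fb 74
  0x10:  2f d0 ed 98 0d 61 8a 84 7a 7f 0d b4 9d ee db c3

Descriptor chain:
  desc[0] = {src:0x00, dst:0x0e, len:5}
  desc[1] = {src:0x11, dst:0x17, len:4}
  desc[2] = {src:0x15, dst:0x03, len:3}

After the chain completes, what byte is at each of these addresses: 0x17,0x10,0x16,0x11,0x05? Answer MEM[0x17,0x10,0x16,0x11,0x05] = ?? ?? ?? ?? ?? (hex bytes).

  after D0: wrote 5B at 0x0e = 5f28a50bec
  after D1: wrote 4B at 0x17 = 0bec980d
  after D2: wrote 3B at 0x03 = 618a0b
query mem[0x17]=0x0b, mem[0x10]=0xa5, mem[0x16]=0x8a, mem[0x11]=0x0b, mem[0x05]=0x0b

MEM[0x17,0x10,0x16,0x11,0x05] = 0b a5 8a 0b 0b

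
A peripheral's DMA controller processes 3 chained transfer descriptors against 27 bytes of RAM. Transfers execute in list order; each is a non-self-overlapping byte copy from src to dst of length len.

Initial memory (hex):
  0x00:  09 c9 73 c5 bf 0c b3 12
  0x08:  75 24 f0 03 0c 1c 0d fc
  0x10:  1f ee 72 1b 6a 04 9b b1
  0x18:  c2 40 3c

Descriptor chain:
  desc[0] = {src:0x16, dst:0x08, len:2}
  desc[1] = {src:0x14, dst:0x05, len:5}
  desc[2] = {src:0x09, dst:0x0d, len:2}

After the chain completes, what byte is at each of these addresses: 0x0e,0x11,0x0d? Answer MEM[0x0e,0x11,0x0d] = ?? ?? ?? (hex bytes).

MEM[0x0e,0x11,0x0d] = f0 ee c2

D0: mem[0x08..0x09] <- [9b b1]
D1: mem[0x05..0x09] <- [6a 04 9b b1 c2]
D2: mem[0x0d..0x0e] <- [c2 f0]
query mem[0x0e]=0xf0, mem[0x11]=0xee, mem[0x0d]=0xc2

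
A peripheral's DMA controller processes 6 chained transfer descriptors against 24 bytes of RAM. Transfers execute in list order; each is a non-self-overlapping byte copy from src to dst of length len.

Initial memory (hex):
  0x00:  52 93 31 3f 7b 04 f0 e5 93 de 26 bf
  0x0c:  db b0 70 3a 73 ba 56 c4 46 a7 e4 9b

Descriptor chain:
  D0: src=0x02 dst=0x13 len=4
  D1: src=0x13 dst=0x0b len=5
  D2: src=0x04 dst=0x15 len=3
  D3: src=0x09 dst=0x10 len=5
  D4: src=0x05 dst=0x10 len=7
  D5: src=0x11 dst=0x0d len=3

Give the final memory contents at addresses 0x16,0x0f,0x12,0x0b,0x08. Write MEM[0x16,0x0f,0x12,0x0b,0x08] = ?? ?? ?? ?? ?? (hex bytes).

MEM[0x16,0x0f,0x12,0x0b,0x08] = 31 93 e5 31 93

[0] 0x02->0x13 len=4 : 31 3f 7b 04
[1] 0x13->0x0b len=5 : 31 3f 7b 04 9b
[2] 0x04->0x15 len=3 : 7b 04 f0
[3] 0x09->0x10 len=5 : de 26 31 3f 7b
[4] 0x05->0x10 len=7 : 04 f0 e5 93 de 26 31
[5] 0x11->0x0d len=3 : f0 e5 93
query mem[0x16]=0x31, mem[0x0f]=0x93, mem[0x12]=0xe5, mem[0x0b]=0x31, mem[0x08]=0x93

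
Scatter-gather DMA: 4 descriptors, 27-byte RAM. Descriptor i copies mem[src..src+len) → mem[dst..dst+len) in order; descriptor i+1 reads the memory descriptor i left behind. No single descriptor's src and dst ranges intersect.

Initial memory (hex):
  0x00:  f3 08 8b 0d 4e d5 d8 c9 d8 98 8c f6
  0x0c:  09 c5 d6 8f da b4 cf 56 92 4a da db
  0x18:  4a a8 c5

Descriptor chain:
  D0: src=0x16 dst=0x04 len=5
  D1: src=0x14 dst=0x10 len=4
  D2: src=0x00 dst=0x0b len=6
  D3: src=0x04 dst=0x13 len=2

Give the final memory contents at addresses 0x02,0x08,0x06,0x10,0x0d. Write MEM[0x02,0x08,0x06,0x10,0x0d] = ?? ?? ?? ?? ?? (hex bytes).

D0: mem[0x04..0x08] <- [da db 4a a8 c5]
D1: mem[0x10..0x13] <- [92 4a da db]
D2: mem[0x0b..0x10] <- [f3 08 8b 0d da db]
D3: mem[0x13..0x14] <- [da db]
query mem[0x02]=0x8b, mem[0x08]=0xc5, mem[0x06]=0x4a, mem[0x10]=0xdb, mem[0x0d]=0x8b

MEM[0x02,0x08,0x06,0x10,0x0d] = 8b c5 4a db 8b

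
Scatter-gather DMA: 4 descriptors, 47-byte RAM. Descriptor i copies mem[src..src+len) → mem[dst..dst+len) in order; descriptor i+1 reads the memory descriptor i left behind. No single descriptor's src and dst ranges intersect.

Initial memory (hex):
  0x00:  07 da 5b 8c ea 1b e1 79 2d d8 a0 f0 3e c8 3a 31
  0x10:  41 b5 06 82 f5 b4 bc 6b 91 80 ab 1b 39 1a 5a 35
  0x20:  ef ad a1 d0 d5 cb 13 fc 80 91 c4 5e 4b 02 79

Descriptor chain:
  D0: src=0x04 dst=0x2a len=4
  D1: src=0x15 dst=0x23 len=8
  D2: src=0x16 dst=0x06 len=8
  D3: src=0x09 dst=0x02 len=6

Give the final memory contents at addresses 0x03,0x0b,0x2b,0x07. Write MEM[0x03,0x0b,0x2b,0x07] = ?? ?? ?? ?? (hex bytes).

#0 dst[0x2a+4] := {0xea,0x1b,0xe1,0x79}
#1 dst[0x23+8] := {0xb4,0xbc,0x6b,0x91,0x80,0xab,0x1b,0x39}
#2 dst[0x06+8] := {0xbc,0x6b,0x91,0x80,0xab,0x1b,0x39,0x1a}
#3 dst[0x02+6] := {0x80,0xab,0x1b,0x39,0x1a,0x3a}
query mem[0x03]=0xab, mem[0x0b]=0x1b, mem[0x2b]=0x1b, mem[0x07]=0x3a

MEM[0x03,0x0b,0x2b,0x07] = ab 1b 1b 3a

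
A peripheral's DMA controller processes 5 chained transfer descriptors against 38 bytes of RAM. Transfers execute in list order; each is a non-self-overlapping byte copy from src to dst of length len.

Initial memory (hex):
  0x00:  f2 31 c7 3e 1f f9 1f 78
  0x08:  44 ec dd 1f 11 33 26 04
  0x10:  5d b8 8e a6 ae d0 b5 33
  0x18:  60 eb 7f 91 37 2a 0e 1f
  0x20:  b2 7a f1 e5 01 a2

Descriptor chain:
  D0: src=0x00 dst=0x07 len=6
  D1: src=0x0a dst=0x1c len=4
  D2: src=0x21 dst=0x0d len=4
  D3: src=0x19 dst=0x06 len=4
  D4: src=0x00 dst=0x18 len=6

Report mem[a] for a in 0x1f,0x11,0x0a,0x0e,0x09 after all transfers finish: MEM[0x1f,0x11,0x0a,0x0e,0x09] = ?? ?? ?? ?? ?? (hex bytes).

MEM[0x1f,0x11,0x0a,0x0e,0x09] = 33 b8 3e f1 3e

  after D0: wrote 6B at 0x07 = f231c73e1ff9
  after D1: wrote 4B at 0x1c = 3e1ff933
  after D2: wrote 4B at 0x0d = 7af1e501
  after D3: wrote 4B at 0x06 = eb7f913e
  after D4: wrote 6B at 0x18 = f231c73e1ff9
query mem[0x1f]=0x33, mem[0x11]=0xb8, mem[0x0a]=0x3e, mem[0x0e]=0xf1, mem[0x09]=0x3e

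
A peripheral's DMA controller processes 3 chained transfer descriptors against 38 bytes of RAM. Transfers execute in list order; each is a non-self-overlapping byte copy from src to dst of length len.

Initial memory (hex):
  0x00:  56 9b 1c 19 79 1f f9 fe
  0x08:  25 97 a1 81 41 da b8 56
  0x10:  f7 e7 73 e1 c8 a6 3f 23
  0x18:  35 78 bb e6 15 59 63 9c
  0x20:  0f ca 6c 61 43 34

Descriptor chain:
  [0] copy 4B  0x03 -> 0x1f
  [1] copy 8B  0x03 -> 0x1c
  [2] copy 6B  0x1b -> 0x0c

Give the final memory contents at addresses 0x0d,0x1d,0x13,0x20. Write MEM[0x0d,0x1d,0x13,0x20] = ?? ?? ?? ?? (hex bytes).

MEM[0x0d,0x1d,0x13,0x20] = 19 79 e1 fe

[0] 0x03->0x1f len=4 : 19 79 1f f9
[1] 0x03->0x1c len=8 : 19 79 1f f9 fe 25 97 a1
[2] 0x1b->0x0c len=6 : e6 19 79 1f f9 fe
query mem[0x0d]=0x19, mem[0x1d]=0x79, mem[0x13]=0xe1, mem[0x20]=0xfe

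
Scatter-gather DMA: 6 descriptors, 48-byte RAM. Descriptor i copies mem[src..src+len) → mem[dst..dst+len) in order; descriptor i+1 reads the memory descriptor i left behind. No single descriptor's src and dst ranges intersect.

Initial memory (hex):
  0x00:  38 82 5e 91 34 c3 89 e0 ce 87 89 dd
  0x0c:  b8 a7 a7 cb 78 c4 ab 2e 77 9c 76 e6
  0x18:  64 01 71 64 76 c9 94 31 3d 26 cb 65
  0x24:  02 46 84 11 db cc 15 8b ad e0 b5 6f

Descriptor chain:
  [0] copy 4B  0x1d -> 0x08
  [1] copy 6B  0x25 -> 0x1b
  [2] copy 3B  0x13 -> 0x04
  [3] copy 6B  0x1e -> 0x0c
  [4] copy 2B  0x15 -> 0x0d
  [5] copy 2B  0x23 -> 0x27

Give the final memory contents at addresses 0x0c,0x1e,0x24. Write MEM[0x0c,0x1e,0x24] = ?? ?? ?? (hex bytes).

MEM[0x0c,0x1e,0x24] = db db 02

  after D0: wrote 4B at 0x08 = c994313d
  after D1: wrote 6B at 0x1b = 468411dbcc15
  after D2: wrote 3B at 0x04 = 2e779c
  after D3: wrote 6B at 0x0c = dbcc1526cb65
  after D4: wrote 2B at 0x0d = 9c76
  after D5: wrote 2B at 0x27 = 6502
query mem[0x0c]=0xdb, mem[0x1e]=0xdb, mem[0x24]=0x02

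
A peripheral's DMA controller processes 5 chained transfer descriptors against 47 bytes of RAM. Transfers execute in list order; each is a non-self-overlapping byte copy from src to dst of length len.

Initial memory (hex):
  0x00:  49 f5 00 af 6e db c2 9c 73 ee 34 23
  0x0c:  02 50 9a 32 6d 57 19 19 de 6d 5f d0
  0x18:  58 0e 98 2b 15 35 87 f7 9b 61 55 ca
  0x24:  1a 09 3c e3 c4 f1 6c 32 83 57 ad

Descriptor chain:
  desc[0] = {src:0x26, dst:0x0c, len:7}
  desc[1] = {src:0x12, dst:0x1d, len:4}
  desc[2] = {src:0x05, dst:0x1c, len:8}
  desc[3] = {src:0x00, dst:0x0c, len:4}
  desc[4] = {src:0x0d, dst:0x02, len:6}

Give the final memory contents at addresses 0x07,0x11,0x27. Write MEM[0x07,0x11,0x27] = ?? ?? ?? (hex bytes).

MEM[0x07,0x11,0x27] = 83 32 e3

  after D0: wrote 7B at 0x0c = 3ce3c4f16c3283
  after D1: wrote 4B at 0x1d = 8319de6d
  after D2: wrote 8B at 0x1c = dbc29c73ee34233c
  after D3: wrote 4B at 0x0c = 49f500af
  after D4: wrote 6B at 0x02 = f500af6c3283
query mem[0x07]=0x83, mem[0x11]=0x32, mem[0x27]=0xe3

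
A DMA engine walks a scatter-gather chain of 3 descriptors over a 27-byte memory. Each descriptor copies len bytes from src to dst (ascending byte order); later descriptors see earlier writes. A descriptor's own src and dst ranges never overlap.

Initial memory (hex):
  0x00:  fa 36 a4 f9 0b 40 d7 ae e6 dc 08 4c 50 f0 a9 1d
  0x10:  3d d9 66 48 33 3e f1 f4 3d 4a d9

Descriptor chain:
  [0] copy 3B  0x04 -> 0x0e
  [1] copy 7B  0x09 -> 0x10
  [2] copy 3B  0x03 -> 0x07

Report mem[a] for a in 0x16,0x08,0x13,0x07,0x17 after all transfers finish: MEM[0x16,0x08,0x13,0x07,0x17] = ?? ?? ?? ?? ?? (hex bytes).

MEM[0x16,0x08,0x13,0x07,0x17] = 40 0b 50 f9 f4

#0 dst[0x0e+3] := {0x0b,0x40,0xd7}
#1 dst[0x10+7] := {0xdc,0x08,0x4c,0x50,0xf0,0x0b,0x40}
#2 dst[0x07+3] := {0xf9,0x0b,0x40}
query mem[0x16]=0x40, mem[0x08]=0x0b, mem[0x13]=0x50, mem[0x07]=0xf9, mem[0x17]=0xf4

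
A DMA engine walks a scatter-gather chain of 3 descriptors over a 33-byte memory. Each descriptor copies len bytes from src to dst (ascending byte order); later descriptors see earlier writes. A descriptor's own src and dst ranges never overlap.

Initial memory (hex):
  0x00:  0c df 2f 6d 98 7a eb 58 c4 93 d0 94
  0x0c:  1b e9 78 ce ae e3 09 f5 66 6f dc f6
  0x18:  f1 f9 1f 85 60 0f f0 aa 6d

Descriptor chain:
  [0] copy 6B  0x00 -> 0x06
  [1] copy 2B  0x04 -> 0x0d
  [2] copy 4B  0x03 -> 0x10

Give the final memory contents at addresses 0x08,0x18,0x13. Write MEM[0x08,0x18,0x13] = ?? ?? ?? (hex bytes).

[0] 0x00->0x06 len=6 : 0c df 2f 6d 98 7a
[1] 0x04->0x0d len=2 : 98 7a
[2] 0x03->0x10 len=4 : 6d 98 7a 0c
query mem[0x08]=0x2f, mem[0x18]=0xf1, mem[0x13]=0x0c

MEM[0x08,0x18,0x13] = 2f f1 0c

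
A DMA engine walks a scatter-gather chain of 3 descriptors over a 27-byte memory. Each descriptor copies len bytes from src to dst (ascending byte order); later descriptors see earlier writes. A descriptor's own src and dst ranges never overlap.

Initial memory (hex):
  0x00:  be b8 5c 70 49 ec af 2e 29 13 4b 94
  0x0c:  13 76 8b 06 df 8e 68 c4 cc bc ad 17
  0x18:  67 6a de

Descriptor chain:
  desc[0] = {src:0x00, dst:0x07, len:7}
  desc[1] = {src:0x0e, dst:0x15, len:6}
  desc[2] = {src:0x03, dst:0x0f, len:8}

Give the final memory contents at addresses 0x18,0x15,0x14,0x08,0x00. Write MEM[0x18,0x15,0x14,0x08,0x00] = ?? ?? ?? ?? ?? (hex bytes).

#0 dst[0x07+7] := {0xbe,0xb8,0x5c,0x70,0x49,0xec,0xaf}
#1 dst[0x15+6] := {0x8b,0x06,0xdf,0x8e,0x68,0xc4}
#2 dst[0x0f+8] := {0x70,0x49,0xec,0xaf,0xbe,0xb8,0x5c,0x70}
query mem[0x18]=0x8e, mem[0x15]=0x5c, mem[0x14]=0xb8, mem[0x08]=0xb8, mem[0x00]=0xbe

MEM[0x18,0x15,0x14,0x08,0x00] = 8e 5c b8 b8 be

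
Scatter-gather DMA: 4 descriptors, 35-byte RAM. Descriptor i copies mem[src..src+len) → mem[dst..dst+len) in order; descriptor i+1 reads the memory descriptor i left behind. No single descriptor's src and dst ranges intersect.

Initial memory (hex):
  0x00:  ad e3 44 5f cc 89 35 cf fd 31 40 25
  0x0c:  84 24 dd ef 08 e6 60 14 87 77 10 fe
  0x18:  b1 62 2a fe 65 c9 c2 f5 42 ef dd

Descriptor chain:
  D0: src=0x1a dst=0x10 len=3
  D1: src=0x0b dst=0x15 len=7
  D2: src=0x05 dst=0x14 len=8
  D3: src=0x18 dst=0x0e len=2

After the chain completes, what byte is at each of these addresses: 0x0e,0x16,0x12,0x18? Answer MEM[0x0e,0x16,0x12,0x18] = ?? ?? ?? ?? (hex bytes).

[0] 0x1a->0x10 len=3 : 2a fe 65
[1] 0x0b->0x15 len=7 : 25 84 24 dd ef 2a fe
[2] 0x05->0x14 len=8 : 89 35 cf fd 31 40 25 84
[3] 0x18->0x0e len=2 : 31 40
query mem[0x0e]=0x31, mem[0x16]=0xcf, mem[0x12]=0x65, mem[0x18]=0x31

MEM[0x0e,0x16,0x12,0x18] = 31 cf 65 31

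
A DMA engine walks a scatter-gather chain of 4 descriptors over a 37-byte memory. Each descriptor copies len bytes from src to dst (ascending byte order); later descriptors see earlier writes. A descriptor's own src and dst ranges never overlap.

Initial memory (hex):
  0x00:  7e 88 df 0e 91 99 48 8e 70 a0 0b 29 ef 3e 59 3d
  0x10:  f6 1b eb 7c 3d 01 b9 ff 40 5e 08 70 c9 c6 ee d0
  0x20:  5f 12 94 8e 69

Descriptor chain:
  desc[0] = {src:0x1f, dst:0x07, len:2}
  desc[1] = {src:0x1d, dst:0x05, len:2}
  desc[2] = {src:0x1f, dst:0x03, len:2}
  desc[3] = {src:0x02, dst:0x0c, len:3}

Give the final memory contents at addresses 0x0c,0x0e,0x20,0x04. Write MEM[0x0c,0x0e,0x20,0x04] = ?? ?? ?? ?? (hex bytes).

#0 dst[0x07+2] := {0xd0,0x5f}
#1 dst[0x05+2] := {0xc6,0xee}
#2 dst[0x03+2] := {0xd0,0x5f}
#3 dst[0x0c+3] := {0xdf,0xd0,0x5f}
query mem[0x0c]=0xdf, mem[0x0e]=0x5f, mem[0x20]=0x5f, mem[0x04]=0x5f

MEM[0x0c,0x0e,0x20,0x04] = df 5f 5f 5f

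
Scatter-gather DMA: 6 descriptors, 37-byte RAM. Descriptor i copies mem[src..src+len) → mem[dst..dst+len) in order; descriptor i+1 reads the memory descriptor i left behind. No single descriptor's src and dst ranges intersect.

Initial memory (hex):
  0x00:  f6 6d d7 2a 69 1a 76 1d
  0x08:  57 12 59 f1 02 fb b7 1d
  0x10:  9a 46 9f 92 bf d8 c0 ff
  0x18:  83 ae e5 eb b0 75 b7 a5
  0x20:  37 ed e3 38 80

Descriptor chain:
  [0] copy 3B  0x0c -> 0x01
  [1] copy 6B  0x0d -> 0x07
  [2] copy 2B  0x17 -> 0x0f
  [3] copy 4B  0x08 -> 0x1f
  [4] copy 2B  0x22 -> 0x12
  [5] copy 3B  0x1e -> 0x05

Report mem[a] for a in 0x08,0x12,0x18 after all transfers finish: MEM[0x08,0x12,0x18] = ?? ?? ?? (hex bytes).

[0] 0x0c->0x01 len=3 : 02 fb b7
[1] 0x0d->0x07 len=6 : fb b7 1d 9a 46 9f
[2] 0x17->0x0f len=2 : ff 83
[3] 0x08->0x1f len=4 : b7 1d 9a 46
[4] 0x22->0x12 len=2 : 46 38
[5] 0x1e->0x05 len=3 : b7 b7 1d
query mem[0x08]=0xb7, mem[0x12]=0x46, mem[0x18]=0x83

MEM[0x08,0x12,0x18] = b7 46 83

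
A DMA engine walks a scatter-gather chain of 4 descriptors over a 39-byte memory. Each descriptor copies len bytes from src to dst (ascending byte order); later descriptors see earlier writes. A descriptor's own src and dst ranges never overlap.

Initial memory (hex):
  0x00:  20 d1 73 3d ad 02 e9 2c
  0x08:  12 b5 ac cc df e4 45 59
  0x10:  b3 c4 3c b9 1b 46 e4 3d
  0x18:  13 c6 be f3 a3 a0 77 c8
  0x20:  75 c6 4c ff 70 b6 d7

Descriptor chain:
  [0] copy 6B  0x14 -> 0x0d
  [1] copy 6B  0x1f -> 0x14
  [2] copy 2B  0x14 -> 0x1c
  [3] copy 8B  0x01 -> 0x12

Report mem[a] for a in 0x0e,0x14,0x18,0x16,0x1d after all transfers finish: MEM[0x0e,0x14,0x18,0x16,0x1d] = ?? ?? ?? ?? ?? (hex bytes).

MEM[0x0e,0x14,0x18,0x16,0x1d] = 46 3d 2c 02 75

[0] 0x14->0x0d len=6 : 1b 46 e4 3d 13 c6
[1] 0x1f->0x14 len=6 : c8 75 c6 4c ff 70
[2] 0x14->0x1c len=2 : c8 75
[3] 0x01->0x12 len=8 : d1 73 3d ad 02 e9 2c 12
query mem[0x0e]=0x46, mem[0x14]=0x3d, mem[0x18]=0x2c, mem[0x16]=0x02, mem[0x1d]=0x75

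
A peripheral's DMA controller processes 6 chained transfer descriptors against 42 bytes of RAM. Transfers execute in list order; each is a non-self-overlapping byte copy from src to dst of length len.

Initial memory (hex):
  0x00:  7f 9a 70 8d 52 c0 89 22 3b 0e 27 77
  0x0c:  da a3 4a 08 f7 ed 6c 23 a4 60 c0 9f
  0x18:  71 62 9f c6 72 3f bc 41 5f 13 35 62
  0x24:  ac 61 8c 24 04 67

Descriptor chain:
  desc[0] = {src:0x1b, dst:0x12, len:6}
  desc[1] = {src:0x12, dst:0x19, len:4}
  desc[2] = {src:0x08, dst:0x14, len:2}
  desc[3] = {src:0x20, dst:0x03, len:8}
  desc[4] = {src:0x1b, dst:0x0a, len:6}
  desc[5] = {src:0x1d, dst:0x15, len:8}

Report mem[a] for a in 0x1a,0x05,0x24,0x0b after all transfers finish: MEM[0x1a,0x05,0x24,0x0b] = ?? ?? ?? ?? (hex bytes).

[0] 0x1b->0x12 len=6 : c6 72 3f bc 41 5f
[1] 0x12->0x19 len=4 : c6 72 3f bc
[2] 0x08->0x14 len=2 : 3b 0e
[3] 0x20->0x03 len=8 : 5f 13 35 62 ac 61 8c 24
[4] 0x1b->0x0a len=6 : 3f bc 3f bc 41 5f
[5] 0x1d->0x15 len=8 : 3f bc 41 5f 13 35 62 ac
query mem[0x1a]=0x35, mem[0x05]=0x35, mem[0x24]=0xac, mem[0x0b]=0xbc

MEM[0x1a,0x05,0x24,0x0b] = 35 35 ac bc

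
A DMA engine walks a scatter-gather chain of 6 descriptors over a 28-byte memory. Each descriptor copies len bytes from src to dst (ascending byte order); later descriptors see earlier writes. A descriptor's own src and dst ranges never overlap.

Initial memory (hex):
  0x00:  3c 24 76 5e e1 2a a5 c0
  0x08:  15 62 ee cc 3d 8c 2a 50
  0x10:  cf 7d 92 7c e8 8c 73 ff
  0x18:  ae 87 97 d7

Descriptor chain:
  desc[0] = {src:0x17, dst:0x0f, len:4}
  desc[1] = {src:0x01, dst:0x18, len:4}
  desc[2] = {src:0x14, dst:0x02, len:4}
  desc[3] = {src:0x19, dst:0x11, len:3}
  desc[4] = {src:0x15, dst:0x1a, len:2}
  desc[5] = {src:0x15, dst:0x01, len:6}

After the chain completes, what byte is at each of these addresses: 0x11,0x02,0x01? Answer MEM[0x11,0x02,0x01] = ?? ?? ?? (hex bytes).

MEM[0x11,0x02,0x01] = 76 73 8c

  after D0: wrote 4B at 0x0f = ffae8797
  after D1: wrote 4B at 0x18 = 24765ee1
  after D2: wrote 4B at 0x02 = e88c73ff
  after D3: wrote 3B at 0x11 = 765ee1
  after D4: wrote 2B at 0x1a = 8c73
  after D5: wrote 6B at 0x01 = 8c73ff24768c
query mem[0x11]=0x76, mem[0x02]=0x73, mem[0x01]=0x8c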